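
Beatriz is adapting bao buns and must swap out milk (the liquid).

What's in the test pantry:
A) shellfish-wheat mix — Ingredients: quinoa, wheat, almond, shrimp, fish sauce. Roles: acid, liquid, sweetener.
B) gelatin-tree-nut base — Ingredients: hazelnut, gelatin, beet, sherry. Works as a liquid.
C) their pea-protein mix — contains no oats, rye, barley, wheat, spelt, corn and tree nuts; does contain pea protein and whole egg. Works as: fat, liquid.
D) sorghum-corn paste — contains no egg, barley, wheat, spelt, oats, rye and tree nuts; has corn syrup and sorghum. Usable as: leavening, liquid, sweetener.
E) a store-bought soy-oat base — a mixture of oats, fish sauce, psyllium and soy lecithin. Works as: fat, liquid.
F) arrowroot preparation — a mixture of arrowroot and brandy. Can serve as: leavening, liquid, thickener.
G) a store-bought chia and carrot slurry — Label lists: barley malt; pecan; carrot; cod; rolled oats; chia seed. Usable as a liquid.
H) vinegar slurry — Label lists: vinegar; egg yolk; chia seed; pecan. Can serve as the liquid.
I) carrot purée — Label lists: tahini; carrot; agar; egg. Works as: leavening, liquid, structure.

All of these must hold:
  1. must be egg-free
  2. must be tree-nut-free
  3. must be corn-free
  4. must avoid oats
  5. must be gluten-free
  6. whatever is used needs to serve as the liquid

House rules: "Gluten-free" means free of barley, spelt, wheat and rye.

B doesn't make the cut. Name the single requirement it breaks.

usable as a liquid: satisfied
gluten-free: satisfied
tree-nut-free: has hazelnut — fails
egg-free: satisfied
corn-free: satisfied
oat-free: satisfied

tree-nut-free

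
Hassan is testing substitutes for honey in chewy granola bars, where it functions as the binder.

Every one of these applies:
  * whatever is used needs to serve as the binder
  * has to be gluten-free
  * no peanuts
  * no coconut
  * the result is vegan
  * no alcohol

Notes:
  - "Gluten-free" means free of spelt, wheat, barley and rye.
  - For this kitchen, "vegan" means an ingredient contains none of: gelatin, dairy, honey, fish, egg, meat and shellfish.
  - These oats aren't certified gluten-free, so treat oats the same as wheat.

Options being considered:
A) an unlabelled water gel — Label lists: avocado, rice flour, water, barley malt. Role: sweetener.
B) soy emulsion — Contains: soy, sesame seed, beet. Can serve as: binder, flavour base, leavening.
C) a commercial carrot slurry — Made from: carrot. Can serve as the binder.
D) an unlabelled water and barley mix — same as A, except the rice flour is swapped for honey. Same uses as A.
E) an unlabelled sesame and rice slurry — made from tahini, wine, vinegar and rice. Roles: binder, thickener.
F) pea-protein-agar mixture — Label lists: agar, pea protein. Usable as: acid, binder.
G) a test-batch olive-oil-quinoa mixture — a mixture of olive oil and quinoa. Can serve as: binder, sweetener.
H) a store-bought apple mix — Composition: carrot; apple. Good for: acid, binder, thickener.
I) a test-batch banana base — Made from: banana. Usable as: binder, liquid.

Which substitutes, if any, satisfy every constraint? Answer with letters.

B, C, F, G, H, I

A: not usable as a binder; has barley malt, so not gluten-free — no
B: every rule checks out — OK
C: only carrot; none excluded — keep
D: not usable as a binder; has barley malt, so not gluten-free (and 1 more) — no
E: has wine, so not alcohol-free — out
F: vegan, no coconut — valid
G: all constraints satisfied — keep
H: no peanut, vegan — keep
I: no peanut, vegan — OK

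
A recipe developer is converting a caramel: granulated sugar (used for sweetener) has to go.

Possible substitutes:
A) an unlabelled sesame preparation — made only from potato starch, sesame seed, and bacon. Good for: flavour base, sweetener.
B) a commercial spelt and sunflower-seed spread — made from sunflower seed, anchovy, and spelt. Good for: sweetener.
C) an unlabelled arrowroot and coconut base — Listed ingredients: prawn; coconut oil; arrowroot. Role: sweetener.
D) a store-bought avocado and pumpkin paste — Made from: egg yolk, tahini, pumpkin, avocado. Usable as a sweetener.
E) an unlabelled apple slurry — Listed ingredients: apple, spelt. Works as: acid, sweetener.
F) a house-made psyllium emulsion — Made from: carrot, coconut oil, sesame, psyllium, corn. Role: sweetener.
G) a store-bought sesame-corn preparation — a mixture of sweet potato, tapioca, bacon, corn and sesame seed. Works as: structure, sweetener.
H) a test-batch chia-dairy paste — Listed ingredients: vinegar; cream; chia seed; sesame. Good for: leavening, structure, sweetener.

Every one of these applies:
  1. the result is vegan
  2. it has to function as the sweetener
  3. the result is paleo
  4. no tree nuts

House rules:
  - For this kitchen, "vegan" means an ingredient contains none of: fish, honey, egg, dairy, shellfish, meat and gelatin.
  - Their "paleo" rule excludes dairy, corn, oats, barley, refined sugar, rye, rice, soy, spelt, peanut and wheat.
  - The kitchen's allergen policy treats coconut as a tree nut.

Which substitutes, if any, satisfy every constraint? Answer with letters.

none

A: has bacon, so not vegan — no
B: has anchovy, so not vegan; has spelt, so not paleo — no
C: has prawn, so not vegan; has coconut oil, so not tree-nut-free — no
D: has egg yolk, so not vegan — reject
E: has spelt, so not paleo — reject
F: has corn, so not paleo; has coconut oil, so not tree-nut-free — no
G: has bacon, so not vegan; has corn, so not paleo — no
H: has cream, so not vegan; has cream, so not paleo — reject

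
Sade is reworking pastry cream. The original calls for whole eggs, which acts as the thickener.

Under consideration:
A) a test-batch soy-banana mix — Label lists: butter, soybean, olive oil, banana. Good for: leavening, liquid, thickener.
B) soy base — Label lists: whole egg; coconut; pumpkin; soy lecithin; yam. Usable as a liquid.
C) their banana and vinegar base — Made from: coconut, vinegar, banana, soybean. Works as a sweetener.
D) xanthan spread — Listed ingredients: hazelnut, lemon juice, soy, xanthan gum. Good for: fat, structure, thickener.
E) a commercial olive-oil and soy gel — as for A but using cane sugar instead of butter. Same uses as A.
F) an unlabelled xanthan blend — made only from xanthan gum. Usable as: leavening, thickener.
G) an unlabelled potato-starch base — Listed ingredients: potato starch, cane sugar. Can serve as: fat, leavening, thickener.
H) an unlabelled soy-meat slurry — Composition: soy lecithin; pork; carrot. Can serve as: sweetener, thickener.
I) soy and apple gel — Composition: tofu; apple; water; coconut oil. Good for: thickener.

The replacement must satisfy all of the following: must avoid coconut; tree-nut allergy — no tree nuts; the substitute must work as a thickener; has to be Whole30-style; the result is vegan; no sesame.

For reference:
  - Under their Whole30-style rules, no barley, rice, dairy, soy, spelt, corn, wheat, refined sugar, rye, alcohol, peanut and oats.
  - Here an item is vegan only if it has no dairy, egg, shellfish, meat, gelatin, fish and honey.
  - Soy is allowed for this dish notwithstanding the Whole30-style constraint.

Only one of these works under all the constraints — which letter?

A: has butter, so not Whole30-style; has butter, so not vegan — out
B: not usable as a thickener; has whole egg, so not vegan (and 1 more) — no
C: not usable as a thickener; has coconut, so not coconut-free — out
D: has hazelnut, so not tree-nut-free — out
E: has cane sugar, so not Whole30-style — no
F: only xanthan gum; none excluded — OK
G: has cane sugar, so not Whole30-style — no
H: has pork, so not vegan — out
I: has coconut oil, so not coconut-free — out

F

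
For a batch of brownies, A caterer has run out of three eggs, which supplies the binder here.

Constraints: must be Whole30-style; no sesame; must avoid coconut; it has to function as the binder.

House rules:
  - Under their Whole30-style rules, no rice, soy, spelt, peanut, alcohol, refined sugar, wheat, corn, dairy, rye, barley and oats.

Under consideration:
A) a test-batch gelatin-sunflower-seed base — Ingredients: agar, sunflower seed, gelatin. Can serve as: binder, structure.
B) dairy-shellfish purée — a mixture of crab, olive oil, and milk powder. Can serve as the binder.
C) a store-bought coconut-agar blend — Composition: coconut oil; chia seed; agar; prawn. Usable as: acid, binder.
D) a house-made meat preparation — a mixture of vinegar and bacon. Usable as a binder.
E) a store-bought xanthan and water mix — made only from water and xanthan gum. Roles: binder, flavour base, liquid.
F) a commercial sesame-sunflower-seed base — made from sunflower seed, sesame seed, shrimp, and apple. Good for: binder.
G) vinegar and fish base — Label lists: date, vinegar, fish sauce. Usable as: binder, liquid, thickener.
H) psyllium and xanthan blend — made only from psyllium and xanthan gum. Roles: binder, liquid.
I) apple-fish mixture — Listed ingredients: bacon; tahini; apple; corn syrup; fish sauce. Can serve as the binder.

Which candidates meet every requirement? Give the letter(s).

A, D, E, G, H

A: every rule checks out — keep
B: has milk powder, so not Whole30-style — out
C: has coconut oil, so not coconut-free — reject
D: nothing on the exclusion list — OK
E: nothing on the exclusion list — keep
F: has sesame seed, so not sesame-free — no
G: all constraints satisfied — keep
H: only xanthan gum and psyllium; none excluded — keep
I: has corn syrup, so not Whole30-style; has tahini, so not sesame-free — out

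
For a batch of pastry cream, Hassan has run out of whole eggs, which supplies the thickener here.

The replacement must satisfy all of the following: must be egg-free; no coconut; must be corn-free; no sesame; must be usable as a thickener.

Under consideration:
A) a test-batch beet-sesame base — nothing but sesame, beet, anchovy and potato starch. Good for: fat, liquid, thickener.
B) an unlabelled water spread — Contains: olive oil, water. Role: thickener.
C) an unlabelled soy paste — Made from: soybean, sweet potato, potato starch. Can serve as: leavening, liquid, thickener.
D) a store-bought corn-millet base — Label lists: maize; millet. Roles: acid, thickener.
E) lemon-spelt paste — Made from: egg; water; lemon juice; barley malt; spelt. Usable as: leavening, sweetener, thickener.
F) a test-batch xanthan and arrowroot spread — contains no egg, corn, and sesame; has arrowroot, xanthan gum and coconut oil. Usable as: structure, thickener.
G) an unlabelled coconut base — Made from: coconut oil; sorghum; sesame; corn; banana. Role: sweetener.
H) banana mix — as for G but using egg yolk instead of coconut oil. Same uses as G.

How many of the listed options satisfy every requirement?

2

A: has sesame, so not sesame-free — out
B: only olive oil and water; none excluded — keep
C: every rule checks out — valid
D: has maize, so not corn-free — out
E: has egg, so not egg-free — out
F: has coconut oil, so not coconut-free — out
G: not usable as a thickener; has sesame, so not sesame-free (and 2 more) — no
H: not usable as a thickener; has sesame, so not sesame-free (and 2 more) — reject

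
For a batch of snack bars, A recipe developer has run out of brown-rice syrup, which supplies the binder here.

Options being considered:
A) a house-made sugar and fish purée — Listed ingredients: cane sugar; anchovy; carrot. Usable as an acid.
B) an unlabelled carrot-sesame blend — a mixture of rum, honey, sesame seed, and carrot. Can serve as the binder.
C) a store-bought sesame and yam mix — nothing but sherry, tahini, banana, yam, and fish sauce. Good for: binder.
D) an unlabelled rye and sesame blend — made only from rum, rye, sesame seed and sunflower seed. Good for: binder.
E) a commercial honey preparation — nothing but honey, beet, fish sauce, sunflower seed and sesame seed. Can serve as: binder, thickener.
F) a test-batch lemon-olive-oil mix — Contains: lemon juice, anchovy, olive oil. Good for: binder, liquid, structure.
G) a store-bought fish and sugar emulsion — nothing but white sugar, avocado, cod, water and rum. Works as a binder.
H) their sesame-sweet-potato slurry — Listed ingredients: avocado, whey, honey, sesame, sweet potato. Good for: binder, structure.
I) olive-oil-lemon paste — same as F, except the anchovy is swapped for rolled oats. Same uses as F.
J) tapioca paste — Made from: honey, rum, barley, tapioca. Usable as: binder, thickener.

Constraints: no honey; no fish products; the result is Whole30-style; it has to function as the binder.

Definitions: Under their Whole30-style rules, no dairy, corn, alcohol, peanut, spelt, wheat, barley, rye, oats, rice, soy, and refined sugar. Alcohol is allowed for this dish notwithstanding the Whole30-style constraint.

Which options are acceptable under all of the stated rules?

A: not usable as a binder; has cane sugar, so not Whole30-style (and 1 more) — no
B: has honey, so not honey-free — no
C: has fish sauce, so not fish-free — out
D: has rye, so not Whole30-style — reject
E: has honey, so not honey-free; has fish sauce, so not fish-free — out
F: has anchovy, so not fish-free — no
G: has white sugar, so not Whole30-style; has cod, so not fish-free — no
H: has whey, so not Whole30-style; has honey, so not honey-free — reject
I: has rolled oats, so not Whole30-style — reject
J: has barley, so not Whole30-style; has honey, so not honey-free — out

none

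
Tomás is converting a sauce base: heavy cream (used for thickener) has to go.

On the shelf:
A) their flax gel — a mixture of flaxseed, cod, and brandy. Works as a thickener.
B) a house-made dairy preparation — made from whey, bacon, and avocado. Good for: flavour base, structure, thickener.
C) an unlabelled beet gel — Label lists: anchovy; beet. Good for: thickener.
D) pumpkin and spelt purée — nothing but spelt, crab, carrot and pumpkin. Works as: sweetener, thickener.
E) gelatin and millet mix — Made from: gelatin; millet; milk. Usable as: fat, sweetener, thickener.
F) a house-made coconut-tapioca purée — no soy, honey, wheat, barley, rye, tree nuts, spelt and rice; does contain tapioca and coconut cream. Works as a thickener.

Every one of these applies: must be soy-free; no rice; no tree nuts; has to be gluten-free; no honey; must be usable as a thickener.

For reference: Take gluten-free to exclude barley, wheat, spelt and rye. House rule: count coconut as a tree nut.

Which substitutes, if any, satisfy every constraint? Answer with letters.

A, B, C, E

A: tree-nut-free, no soy — keep
B: nothing on the exclusion list — keep
C: tree-nut-free, gluten-free — valid
D: has spelt, so not gluten-free — reject
E: all constraints satisfied — OK
F: has coconut cream, so not tree-nut-free — no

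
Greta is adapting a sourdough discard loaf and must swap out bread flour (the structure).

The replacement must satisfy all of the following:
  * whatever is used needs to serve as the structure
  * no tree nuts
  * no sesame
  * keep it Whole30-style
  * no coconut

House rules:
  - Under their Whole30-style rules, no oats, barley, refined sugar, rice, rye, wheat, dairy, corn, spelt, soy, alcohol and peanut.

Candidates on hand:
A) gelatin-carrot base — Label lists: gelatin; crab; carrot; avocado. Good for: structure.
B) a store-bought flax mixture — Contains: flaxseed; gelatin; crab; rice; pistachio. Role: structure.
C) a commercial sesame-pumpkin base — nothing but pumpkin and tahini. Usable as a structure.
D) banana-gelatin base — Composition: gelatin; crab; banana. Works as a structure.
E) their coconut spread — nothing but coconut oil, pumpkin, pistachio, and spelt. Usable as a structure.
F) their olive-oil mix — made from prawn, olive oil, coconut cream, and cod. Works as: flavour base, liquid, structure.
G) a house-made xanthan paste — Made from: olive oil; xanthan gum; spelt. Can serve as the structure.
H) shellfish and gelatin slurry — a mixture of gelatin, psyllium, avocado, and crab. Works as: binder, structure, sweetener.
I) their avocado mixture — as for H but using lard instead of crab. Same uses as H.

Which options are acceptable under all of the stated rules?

A: gelatin and crab etc. — none of it excluded — valid
B: has rice, so not Whole30-style; has pistachio, so not tree-nut-free — out
C: has tahini, so not sesame-free — no
D: no tree nuts, Whole30-style — valid
E: has spelt, so not Whole30-style; has pistachio, so not tree-nut-free (and 1 more) — out
F: has coconut cream, so not coconut-free — no
G: has spelt, so not Whole30-style — reject
H: works as a structure, Whole30-style, no coconut — keep
I: nothing on the exclusion list — keep

A, D, H, I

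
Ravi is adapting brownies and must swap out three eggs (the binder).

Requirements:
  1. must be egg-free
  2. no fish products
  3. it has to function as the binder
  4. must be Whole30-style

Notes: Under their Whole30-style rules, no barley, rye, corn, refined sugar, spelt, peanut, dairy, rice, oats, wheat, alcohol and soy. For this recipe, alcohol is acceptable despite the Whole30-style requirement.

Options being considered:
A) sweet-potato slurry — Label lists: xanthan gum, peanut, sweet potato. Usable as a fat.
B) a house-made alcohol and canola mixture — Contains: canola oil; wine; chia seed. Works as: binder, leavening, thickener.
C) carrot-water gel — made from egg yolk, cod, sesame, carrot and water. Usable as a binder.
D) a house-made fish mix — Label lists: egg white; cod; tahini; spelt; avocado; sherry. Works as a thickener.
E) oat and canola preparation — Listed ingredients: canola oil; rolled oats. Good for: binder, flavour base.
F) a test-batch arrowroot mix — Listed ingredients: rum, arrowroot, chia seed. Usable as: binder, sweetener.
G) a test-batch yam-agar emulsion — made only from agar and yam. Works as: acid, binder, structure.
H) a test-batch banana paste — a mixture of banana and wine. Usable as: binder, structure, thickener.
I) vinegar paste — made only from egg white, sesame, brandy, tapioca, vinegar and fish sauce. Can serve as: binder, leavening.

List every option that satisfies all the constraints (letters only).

B, F, G, H

A: not usable as a binder; has peanut, so not Whole30-style — reject
B: alcohol is permitted under the Whole30-style carve-out; nothing else excluded — valid
C: has egg yolk, so not egg-free; has cod, so not fish-free — reject
D: not usable as a binder; has spelt, so not Whole30-style (and 2 more) — no
E: has rolled oats, so not Whole30-style — out
F: alcohol is permitted under the Whole30-style carve-out; nothing else excluded — keep
G: every rule checks out — valid
H: alcohol is permitted under the Whole30-style carve-out; nothing else excluded — OK
I: has egg white, so not egg-free; has fish sauce, so not fish-free — reject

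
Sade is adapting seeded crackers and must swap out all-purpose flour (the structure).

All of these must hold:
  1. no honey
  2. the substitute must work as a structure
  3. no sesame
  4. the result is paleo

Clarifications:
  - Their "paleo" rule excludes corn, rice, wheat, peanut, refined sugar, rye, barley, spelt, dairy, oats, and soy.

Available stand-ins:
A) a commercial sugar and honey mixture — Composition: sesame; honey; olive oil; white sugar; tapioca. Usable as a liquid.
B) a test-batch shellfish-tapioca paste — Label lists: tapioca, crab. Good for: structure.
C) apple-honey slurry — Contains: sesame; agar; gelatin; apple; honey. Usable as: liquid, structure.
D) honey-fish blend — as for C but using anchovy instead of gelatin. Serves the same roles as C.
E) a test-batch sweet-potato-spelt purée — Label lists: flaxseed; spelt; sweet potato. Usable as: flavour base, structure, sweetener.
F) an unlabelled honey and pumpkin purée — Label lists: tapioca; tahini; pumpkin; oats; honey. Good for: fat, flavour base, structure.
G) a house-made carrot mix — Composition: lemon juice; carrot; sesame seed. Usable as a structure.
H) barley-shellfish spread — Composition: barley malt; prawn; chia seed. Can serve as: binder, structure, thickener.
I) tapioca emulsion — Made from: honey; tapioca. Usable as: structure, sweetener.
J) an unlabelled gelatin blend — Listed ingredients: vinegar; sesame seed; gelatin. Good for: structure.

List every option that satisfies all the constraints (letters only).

A: not usable as a structure; has white sugar, so not paleo (and 2 more) — no
B: no honey, paleo — keep
C: has honey, so not honey-free; has sesame, so not sesame-free — out
D: has honey, so not honey-free; has sesame, so not sesame-free — no
E: has spelt, so not paleo — out
F: has oats, so not paleo; has honey, so not honey-free (and 1 more) — no
G: has sesame seed, so not sesame-free — reject
H: has barley malt, so not paleo — out
I: has honey, so not honey-free — out
J: has sesame seed, so not sesame-free — out

B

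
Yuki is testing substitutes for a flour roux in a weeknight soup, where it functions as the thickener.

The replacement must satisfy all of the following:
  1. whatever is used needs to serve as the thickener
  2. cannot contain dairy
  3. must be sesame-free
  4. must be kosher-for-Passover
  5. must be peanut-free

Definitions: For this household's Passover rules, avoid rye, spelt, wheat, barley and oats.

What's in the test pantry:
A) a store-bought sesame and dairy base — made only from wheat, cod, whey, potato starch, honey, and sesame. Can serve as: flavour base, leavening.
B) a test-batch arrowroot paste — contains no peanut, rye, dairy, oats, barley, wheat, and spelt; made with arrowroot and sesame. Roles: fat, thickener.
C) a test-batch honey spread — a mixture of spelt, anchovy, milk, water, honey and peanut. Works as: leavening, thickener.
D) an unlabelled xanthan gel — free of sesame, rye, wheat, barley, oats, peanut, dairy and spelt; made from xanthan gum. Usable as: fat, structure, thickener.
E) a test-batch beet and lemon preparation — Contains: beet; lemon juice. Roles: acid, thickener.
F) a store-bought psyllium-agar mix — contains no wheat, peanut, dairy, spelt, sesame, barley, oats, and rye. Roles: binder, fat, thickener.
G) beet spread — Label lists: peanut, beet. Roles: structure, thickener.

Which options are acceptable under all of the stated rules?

D, E, F

A: not usable as a thickener; has wheat, so not kosher-for-Passover (and 2 more) — reject
B: has sesame, so not sesame-free — out
C: has spelt, so not kosher-for-Passover; has milk, so not dairy-free (and 1 more) — no
D: no dairy, no peanut — valid
E: works as a thickener, kosher-for-Passover, no sesame — valid
F: all constraints satisfied — keep
G: has peanut, so not peanut-free — out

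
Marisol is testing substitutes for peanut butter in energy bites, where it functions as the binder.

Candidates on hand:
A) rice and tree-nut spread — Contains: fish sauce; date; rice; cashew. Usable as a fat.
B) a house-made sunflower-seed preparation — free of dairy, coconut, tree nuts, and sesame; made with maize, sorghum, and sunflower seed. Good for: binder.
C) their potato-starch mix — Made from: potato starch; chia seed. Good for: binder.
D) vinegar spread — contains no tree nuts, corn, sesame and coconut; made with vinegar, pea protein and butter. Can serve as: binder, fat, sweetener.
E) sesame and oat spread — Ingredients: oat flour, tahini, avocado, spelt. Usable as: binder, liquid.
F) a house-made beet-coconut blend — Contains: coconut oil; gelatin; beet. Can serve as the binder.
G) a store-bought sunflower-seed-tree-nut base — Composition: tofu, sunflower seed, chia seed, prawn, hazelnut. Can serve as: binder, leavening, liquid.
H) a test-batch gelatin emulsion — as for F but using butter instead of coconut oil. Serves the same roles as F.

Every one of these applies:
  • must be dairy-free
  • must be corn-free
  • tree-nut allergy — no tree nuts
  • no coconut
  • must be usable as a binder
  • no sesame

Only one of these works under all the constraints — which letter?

C

A: not usable as a binder; has cashew, so not tree-nut-free — out
B: has maize, so not corn-free — out
C: works as a binder, no sesame, no tree nuts — valid
D: has butter, so not dairy-free — no
E: has tahini, so not sesame-free — reject
F: has coconut oil, so not coconut-free — reject
G: has hazelnut, so not tree-nut-free — reject
H: has butter, so not dairy-free — reject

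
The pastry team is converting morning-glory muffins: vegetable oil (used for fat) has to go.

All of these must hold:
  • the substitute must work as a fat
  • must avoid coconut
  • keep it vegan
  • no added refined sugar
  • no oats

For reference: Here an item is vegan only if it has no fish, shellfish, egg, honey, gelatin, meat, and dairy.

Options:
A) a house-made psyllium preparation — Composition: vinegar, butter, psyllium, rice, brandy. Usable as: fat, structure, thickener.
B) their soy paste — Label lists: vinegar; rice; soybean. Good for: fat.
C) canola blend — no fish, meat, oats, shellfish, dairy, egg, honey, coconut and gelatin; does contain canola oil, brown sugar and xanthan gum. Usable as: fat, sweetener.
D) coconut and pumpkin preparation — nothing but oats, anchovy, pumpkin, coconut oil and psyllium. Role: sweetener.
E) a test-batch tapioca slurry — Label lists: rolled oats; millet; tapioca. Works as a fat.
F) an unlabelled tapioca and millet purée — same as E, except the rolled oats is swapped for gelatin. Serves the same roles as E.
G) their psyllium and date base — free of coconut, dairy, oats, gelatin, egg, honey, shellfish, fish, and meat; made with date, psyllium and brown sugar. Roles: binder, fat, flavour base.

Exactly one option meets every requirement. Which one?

A: has butter, so not vegan — reject
B: no oats, vegan — OK
C: has brown sugar, so not no-added-sugar — reject
D: not usable as a fat; has anchovy, so not vegan (and 2 more) — out
E: has rolled oats, so not oat-free — out
F: has gelatin, so not vegan — reject
G: has brown sugar, so not no-added-sugar — no

B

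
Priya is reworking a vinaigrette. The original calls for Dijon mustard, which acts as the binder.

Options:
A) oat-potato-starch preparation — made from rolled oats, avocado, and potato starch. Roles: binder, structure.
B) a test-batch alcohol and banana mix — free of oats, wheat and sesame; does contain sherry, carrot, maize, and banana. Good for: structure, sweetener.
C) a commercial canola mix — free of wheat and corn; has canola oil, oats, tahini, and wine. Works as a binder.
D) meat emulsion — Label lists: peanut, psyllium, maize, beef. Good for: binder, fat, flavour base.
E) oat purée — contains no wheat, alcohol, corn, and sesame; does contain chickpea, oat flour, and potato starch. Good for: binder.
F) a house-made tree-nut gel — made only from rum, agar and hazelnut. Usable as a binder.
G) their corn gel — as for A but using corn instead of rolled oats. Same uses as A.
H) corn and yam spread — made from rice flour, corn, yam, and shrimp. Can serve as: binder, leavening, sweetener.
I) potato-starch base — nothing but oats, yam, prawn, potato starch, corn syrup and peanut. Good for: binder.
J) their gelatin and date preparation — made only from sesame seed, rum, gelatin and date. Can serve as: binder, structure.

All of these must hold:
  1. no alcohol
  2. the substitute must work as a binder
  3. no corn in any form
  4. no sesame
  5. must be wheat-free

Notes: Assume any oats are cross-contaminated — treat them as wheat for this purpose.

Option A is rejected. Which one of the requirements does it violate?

wheat-free

usable as a binder: satisfied
wheat-free: has rolled oats — fails
alcohol-free: satisfied
sesame-free: satisfied
corn-free: satisfied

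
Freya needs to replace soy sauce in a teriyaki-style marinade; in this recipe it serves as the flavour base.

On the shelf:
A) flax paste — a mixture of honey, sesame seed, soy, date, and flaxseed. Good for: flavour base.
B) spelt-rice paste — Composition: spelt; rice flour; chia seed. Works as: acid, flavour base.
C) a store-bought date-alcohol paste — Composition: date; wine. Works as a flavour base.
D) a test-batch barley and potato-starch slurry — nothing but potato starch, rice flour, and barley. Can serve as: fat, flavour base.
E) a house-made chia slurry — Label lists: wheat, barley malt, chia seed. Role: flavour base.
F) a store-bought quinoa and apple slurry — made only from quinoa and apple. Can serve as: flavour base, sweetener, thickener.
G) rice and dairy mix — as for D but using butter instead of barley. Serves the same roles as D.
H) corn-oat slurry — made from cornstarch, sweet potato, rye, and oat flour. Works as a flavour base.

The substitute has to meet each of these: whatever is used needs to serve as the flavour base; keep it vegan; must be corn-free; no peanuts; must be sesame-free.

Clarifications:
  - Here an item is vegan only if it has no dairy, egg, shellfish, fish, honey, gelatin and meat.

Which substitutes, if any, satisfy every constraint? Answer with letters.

B, C, D, E, F

A: has honey, so not vegan; has sesame seed, so not sesame-free — reject
B: works as a flavour base, no sesame, vegan — OK
C: no sesame, no corn — keep
D: every rule checks out — keep
E: only barley malt, wheat, and chia seed; none excluded — valid
F: nothing on the exclusion list — OK
G: has butter, so not vegan — no
H: has cornstarch, so not corn-free — no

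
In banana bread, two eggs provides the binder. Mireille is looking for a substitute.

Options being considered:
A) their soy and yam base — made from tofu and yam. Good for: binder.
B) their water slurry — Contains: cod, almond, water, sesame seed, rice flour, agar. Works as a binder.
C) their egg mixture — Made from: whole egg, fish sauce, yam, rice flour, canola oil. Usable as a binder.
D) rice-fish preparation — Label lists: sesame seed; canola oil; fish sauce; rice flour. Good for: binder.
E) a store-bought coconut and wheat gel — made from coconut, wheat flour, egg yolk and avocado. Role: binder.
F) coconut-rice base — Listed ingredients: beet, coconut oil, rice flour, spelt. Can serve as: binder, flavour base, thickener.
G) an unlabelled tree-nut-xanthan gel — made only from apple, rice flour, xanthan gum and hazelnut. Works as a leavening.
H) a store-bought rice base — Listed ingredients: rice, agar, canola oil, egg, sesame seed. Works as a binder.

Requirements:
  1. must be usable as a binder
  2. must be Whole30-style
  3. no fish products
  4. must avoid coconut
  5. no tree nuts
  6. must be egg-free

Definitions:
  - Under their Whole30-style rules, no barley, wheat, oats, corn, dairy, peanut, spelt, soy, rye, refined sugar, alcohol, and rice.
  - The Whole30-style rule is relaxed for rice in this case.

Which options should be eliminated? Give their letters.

A: has tofu, so not Whole30-style — out
B: has almond, so not tree-nut-free; has cod, so not fish-free — out
C: has whole egg, so not egg-free; has fish sauce, so not fish-free — no
D: has fish sauce, so not fish-free — reject
E: has wheat flour, so not Whole30-style; has egg yolk, so not egg-free (and 1 more) — no
F: has spelt, so not Whole30-style; has coconut oil, so not coconut-free — no
G: not usable as a binder; has hazelnut, so not tree-nut-free — out
H: has egg, so not egg-free — reject

A, B, C, D, E, F, G, H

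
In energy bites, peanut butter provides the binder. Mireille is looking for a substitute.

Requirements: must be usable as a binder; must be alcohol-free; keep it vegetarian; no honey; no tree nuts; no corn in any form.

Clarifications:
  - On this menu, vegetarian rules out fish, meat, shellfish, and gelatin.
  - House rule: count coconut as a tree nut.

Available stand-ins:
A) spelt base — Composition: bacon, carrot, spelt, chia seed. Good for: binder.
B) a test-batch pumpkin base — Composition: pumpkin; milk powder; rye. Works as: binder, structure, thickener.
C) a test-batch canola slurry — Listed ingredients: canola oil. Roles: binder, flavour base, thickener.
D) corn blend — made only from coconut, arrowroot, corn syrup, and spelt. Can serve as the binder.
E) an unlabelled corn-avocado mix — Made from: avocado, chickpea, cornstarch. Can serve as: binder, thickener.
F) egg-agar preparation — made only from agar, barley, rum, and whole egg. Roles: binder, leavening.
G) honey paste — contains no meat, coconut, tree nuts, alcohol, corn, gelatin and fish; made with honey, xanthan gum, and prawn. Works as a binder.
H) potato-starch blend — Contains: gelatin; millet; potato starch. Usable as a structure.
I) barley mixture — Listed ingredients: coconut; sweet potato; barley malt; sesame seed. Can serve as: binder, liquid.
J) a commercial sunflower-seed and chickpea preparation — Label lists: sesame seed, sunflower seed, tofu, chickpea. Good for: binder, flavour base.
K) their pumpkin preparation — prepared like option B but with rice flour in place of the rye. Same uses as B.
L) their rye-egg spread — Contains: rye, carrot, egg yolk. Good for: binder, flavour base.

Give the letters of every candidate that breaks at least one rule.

A: has bacon, so not vegetarian — reject
B: no corn, tree-nut-free — keep
C: nothing on the exclusion list — OK
D: has coconut, so not tree-nut-free; has corn syrup, so not corn-free — reject
E: has cornstarch, so not corn-free — reject
F: has rum, so not alcohol-free — reject
G: has prawn, so not vegetarian; has honey, so not honey-free — out
H: not usable as a binder; has gelatin, so not vegetarian — reject
I: has coconut, so not tree-nut-free — reject
J: all constraints satisfied — valid
K: works as a binder, no honey, tree-nut-free — OK
L: all constraints satisfied — valid

A, D, E, F, G, H, I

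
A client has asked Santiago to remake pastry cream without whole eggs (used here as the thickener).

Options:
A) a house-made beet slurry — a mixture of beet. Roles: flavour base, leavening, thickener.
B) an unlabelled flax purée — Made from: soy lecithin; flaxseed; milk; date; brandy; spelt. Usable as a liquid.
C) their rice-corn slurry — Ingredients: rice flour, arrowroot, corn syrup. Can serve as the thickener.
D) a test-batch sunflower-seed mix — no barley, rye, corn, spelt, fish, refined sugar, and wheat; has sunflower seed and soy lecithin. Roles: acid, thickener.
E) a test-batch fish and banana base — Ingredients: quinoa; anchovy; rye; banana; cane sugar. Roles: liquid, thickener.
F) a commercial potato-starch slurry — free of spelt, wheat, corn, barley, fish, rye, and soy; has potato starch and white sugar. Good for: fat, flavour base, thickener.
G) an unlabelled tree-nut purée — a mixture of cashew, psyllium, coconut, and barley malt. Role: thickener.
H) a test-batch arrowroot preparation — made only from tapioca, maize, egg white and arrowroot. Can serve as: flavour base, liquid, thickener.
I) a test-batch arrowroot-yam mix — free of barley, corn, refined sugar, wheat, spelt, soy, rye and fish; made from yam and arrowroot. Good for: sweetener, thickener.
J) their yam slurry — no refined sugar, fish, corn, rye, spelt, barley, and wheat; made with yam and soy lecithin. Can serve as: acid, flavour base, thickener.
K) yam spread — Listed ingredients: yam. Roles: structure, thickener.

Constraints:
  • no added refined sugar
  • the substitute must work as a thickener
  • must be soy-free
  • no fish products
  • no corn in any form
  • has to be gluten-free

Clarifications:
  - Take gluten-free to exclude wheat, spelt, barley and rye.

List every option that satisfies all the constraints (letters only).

A: no fish, gluten-free — OK
B: not usable as a thickener; has spelt, so not gluten-free (and 1 more) — out
C: has corn syrup, so not corn-free — no
D: has soy lecithin, so not soy-free — reject
E: has rye, so not gluten-free; has anchovy, so not fish-free (and 1 more) — out
F: has white sugar, so not no-added-sugar — no
G: has barley malt, so not gluten-free — out
H: has maize, so not corn-free — no
I: no fish, no corn — OK
J: has soy lecithin, so not soy-free — no
K: works as a thickener, no corn, gluten-free — OK

A, I, K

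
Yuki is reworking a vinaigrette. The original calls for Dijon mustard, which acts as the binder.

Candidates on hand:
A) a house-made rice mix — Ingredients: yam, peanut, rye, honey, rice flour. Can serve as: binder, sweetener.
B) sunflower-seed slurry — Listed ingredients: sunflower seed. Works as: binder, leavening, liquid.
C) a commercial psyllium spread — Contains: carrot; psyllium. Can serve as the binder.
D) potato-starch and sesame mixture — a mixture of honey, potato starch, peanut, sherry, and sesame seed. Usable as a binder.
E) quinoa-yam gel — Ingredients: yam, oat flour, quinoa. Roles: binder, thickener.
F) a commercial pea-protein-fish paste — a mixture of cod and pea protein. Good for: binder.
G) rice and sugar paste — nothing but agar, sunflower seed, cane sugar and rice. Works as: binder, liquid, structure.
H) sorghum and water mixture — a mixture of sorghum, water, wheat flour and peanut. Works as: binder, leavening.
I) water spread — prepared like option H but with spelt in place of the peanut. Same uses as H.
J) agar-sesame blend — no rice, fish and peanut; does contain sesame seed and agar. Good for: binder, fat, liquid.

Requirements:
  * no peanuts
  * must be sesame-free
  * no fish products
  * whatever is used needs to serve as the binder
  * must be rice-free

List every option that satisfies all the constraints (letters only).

B, C, E, I

A: has peanut, so not peanut-free; has rice flour, so not rice-free — out
B: nothing on the exclusion list — keep
C: every rule checks out — valid
D: has peanut, so not peanut-free; has sesame seed, so not sesame-free — no
E: no peanut, no rice — keep
F: has cod, so not fish-free — no
G: has rice, so not rice-free — out
H: has peanut, so not peanut-free — no
I: nothing on the exclusion list — valid
J: has sesame seed, so not sesame-free — out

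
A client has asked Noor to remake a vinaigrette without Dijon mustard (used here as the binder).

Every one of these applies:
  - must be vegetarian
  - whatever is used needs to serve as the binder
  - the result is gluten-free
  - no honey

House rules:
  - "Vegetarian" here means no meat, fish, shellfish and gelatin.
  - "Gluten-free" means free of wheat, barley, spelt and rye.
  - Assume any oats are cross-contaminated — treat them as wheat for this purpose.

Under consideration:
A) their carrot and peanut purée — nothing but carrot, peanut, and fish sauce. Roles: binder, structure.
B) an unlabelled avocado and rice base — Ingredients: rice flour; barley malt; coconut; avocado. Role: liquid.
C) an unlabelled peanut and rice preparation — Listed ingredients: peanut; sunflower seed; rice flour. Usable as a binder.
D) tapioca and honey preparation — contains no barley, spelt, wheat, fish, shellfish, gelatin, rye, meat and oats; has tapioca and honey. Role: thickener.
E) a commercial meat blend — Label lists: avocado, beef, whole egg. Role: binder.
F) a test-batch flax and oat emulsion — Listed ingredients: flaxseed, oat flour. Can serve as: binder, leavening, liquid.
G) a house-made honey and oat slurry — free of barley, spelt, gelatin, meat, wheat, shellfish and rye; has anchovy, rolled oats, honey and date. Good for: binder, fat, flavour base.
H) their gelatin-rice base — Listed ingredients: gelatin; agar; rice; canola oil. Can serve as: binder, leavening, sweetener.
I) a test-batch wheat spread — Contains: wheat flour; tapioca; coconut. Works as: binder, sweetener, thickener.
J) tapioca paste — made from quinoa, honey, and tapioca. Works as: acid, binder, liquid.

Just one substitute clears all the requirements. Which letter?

C

A: has fish sauce, so not vegetarian — no
B: not usable as a binder; has barley malt, so not gluten-free — out
C: only peanut, rice flour, and sunflower seed; none excluded — OK
D: not usable as a binder; has honey, so not honey-free — no
E: has beef, so not vegetarian — reject
F: has oat flour, so not gluten-free — no
G: has anchovy, so not vegetarian; has rolled oats, so not gluten-free (and 1 more) — out
H: has gelatin, so not vegetarian — no
I: has wheat flour, so not gluten-free — reject
J: has honey, so not honey-free — reject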